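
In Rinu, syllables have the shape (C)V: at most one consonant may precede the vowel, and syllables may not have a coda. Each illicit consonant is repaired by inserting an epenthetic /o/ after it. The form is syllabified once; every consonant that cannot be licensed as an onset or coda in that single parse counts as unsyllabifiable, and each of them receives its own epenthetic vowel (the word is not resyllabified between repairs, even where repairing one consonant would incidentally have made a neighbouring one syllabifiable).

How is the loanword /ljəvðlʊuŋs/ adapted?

The consonants /l/, /v/, /ð/, /ŋ/, /s/ cannot be parsed into a legal (C)V syllable (no codas are permitted; onsets are limited to one consonant).
Inserting the epenthetic vowel yields /l/ → /lo/, /v/ → /vo/, /ð/ → /ðo/, /ŋ/ → /ŋo/, /s/ → /so/.

lojəvoðolʊuŋoso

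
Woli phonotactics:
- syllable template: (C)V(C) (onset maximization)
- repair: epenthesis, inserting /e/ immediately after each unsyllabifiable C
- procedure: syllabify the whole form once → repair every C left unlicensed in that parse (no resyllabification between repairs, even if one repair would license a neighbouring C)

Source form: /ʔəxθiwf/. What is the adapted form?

ʔəxθiwfe

The consonants /f/ cannot be parsed into a legal (C)V(C) syllable (at most one coda consonant is licensed; onsets are limited to one consonant).
Inserting the epenthetic vowel yields /f/ → /fe/.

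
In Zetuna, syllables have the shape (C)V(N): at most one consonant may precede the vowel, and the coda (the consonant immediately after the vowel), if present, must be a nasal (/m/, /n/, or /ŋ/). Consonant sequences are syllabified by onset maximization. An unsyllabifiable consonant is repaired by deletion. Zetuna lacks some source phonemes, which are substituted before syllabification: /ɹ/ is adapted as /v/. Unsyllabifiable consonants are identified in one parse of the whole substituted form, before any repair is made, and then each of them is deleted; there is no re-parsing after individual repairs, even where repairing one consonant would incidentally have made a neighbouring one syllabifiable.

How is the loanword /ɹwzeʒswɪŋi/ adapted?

zewɪŋi

Substitution: /ɹ/ → /v/, giving /vwzeʒswɪŋi/.
Syllabifying with onset maximization leaves /v/, /w/, /ʒ/, /s/ stranded (only a nasal (/m/, /n/, or /ŋ/) is licensed in coda position; onsets are limited to one consonant).
Deleting the stranded consonants removes /v/, /w/, /ʒ/, /s/.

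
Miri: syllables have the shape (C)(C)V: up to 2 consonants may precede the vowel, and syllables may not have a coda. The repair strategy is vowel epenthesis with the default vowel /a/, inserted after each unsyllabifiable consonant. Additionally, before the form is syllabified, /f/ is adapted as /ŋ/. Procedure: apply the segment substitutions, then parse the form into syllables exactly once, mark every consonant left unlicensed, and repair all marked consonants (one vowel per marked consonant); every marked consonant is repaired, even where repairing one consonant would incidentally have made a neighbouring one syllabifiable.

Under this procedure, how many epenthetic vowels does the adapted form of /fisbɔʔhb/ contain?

3

After substitution the input is /ŋisbɔʔhb/.
The unsyllabifiable consonants are /ʔ/, /h/, /b/; each receives one epenthetic vowel.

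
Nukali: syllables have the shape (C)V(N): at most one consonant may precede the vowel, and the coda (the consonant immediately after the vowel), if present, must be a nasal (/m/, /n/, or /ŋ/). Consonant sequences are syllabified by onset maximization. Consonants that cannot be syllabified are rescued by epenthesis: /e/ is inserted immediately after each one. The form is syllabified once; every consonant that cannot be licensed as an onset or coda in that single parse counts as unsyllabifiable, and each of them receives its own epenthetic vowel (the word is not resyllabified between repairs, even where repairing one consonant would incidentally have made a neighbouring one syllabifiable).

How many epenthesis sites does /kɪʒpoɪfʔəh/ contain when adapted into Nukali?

The unsyllabifiable consonants are /ʒ/, /f/, /h/; each receives one epenthetic vowel.

3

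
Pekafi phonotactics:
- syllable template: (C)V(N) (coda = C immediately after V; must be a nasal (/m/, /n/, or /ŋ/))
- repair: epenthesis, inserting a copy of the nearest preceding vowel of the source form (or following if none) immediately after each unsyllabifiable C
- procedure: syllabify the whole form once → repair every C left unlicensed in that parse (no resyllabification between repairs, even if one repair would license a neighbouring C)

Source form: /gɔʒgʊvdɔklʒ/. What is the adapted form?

gɔʒɔgʊvʊdɔkɔlɔʒɔ

The consonants /ʒ/, /v/, /k/, /l/, /ʒ/ cannot be parsed into a legal (C)V(N) syllable (only a nasal (/m/, /n/, or /ŋ/) is licensed in coda position; onsets are limited to one consonant).
Epenthesis after each stranded consonant: /ʒ/ → /ʒɔ/, /v/ → /vʊ/, /k/ → /kɔ/, /l/ → /lɔ/, /ʒ/ → /ʒɔ/.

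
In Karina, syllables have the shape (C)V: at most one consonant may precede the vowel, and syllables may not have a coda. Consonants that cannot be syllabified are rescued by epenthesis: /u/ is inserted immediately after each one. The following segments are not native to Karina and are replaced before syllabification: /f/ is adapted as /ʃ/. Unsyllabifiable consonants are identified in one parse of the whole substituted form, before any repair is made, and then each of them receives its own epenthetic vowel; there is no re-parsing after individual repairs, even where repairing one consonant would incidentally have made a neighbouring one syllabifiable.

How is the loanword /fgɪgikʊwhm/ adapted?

ʃugɪgikʊwuhumu

Substitution: /f/ → /ʃ/, giving /ʃgɪgikʊwhm/.
Syllabifying with onset maximization leaves /ʃ/, /w/, /h/, /m/ stranded (no codas are permitted; onsets are limited to one consonant).
Epenthesis after each stranded consonant: /ʃ/ → /ʃu/, /w/ → /wu/, /h/ → /hu/, /m/ → /mu/.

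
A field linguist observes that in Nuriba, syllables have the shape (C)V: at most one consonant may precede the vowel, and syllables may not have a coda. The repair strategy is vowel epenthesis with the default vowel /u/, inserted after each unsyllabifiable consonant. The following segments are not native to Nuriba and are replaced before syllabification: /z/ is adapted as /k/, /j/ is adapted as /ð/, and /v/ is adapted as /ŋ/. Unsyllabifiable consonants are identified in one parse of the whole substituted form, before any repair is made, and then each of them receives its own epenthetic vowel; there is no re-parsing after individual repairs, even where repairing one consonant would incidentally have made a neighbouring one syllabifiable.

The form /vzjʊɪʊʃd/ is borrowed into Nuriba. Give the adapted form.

ŋukuðʊɪʊʃudu

Substitution: /v/ → /ŋ/, /z/ → /k/, /j/ → /ð/, giving /ŋkðʊɪʊʃd/.
Under (C)V, the unsyllabifiable consonants are /ŋ/, /k/, /ʃ/, /d/ (no codas are permitted; onsets are limited to one consonant).
Each unlicensed consonant becomes the onset of a new syllable: /ŋ/ → /ŋu/, /k/ → /ku/, /ʃ/ → /ʃu/, /d/ → /du/.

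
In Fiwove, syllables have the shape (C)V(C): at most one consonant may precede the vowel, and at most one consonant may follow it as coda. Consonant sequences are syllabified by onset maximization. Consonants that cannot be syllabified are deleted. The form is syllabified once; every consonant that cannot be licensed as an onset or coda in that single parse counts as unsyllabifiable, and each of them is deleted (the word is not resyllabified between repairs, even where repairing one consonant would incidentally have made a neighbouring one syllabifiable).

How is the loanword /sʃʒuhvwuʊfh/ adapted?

ʒuhwuʊf

Under (C)V(C), the unsyllabifiable consonants are /s/, /ʃ/, /v/, /h/ (at most one coda consonant is licensed; onsets are limited to one consonant).
Each unlicensed consonant is deleted: /s/, /ʃ/, /v/, /h/.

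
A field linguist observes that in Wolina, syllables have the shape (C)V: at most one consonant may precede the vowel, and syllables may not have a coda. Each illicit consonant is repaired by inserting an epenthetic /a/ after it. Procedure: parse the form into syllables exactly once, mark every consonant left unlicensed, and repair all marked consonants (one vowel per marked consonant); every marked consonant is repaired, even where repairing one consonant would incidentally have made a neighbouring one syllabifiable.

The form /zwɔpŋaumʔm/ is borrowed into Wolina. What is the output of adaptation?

zawɔpaŋaumaʔama

Under (C)V, the unsyllabifiable consonants are /z/, /p/, /m/, /ʔ/, /m/ (no codas are permitted; onsets are limited to one consonant).
Epenthesis after each stranded consonant: /z/ → /za/, /p/ → /pa/, /m/ → /ma/, /ʔ/ → /ʔa/, /m/ → /ma/.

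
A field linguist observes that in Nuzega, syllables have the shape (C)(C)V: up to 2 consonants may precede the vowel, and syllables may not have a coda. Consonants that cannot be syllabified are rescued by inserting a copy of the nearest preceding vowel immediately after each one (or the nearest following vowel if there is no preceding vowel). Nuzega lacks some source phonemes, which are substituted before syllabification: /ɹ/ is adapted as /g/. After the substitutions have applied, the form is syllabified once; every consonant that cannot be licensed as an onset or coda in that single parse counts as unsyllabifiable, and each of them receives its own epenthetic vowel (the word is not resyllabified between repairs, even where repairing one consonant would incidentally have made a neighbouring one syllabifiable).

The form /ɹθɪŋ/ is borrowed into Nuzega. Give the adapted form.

Substitution: /ɹ/ → /g/, giving /gθɪŋ/.
Under (C)(C)V, the unsyllabifiable consonants are /ŋ/ (no codas are permitted; onsets may contain at most 2 consonants).
Epenthesis after each stranded consonant: /ŋ/ → /ŋɪ/.

gθɪŋɪ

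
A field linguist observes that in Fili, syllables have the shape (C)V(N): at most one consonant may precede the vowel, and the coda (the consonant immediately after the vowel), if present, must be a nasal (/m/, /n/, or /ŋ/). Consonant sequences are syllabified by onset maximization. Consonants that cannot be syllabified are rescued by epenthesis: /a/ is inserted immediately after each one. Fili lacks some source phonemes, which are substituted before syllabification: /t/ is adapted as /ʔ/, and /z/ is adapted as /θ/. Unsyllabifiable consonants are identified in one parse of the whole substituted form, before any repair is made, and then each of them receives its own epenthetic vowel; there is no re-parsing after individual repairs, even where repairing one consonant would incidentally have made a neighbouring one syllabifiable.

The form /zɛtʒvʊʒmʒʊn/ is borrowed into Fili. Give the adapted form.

θɛʔaʒavʊʒamaʒʊn

Substitution: /z/ → /θ/, /t/ → /ʔ/, giving /θɛʔʒvʊʒmʒʊn/.
Under (C)V(N), the unsyllabifiable consonants are /ʔ/, /ʒ/, /ʒ/, /m/ (only a nasal (/m/, /n/, or /ŋ/) is licensed in coda position; onsets are limited to one consonant).
Epenthesis after each stranded consonant: /ʔ/ → /ʔa/, /ʒ/ → /ʒa/, /ʒ/ → /ʒa/, /m/ → /ma/.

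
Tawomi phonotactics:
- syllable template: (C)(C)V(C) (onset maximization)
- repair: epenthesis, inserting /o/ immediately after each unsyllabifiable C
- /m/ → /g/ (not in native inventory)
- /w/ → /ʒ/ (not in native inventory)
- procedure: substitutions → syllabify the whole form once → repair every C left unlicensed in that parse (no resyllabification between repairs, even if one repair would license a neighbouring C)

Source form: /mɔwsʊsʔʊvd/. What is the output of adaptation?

Substitution: /m/ → /g/, /w/ → /ʒ/, giving /gɔʒsʊsʔʊvd/.
Syllabifying with onset maximization leaves /d/ stranded (at most one coda consonant is licensed; onsets may contain at most 2 consonants).
Each unlicensed consonant becomes the onset of a new syllable: /d/ → /do/.

gɔʒsʊsʔʊvdo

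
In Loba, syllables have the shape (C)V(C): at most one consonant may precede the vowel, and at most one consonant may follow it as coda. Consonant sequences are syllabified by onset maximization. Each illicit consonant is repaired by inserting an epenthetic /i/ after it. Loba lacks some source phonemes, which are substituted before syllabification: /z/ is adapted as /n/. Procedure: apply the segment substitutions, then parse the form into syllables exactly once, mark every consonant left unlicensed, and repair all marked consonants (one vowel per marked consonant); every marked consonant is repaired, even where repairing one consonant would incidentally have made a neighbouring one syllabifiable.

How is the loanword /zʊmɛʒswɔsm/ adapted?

Substitution: /z/ → /n/, giving /nʊmɛʒswɔsm/.
Syllabifying with onset maximization leaves /s/, /m/ stranded (at most one coda consonant is licensed; onsets are limited to one consonant).
Each unlicensed consonant becomes the onset of a new syllable: /s/ → /si/, /m/ → /mi/.

nʊmɛʒsiwɔsmi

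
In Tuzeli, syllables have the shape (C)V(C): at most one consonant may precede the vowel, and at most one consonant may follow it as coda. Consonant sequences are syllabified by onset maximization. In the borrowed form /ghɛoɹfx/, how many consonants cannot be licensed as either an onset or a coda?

3

The consonants /g/, /f/, /x/ cannot be parsed into a legal (C)V(C) syllable (at most one coda consonant is licensed; onsets are limited to one consonant).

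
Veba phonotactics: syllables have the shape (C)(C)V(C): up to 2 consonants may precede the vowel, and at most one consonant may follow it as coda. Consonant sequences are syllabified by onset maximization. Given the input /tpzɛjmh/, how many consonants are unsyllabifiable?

Under (C)(C)V(C), the unsyllabifiable consonants are /t/, /m/, /h/ (at most one coda consonant is licensed; onsets may contain at most 2 consonants).

3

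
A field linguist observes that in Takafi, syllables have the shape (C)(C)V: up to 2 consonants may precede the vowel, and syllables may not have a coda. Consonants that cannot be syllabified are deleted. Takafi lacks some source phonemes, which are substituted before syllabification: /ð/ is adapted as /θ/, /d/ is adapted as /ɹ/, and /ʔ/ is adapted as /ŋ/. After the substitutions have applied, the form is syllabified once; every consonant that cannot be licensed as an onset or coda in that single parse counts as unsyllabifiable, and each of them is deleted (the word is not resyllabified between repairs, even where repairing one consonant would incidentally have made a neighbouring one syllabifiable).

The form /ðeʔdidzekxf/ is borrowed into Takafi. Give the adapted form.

θeŋɹiɹze

Substitution: /ð/ → /θ/, /ʔ/ → /ŋ/, /d/ → /ɹ/, giving /θeŋɹiɹzekxf/.
Under (C)(C)V, the unsyllabifiable consonants are /k/, /x/, /f/ (no codas are permitted; onsets may contain at most 2 consonants).
Each unlicensed consonant is deleted: /k/, /x/, /f/.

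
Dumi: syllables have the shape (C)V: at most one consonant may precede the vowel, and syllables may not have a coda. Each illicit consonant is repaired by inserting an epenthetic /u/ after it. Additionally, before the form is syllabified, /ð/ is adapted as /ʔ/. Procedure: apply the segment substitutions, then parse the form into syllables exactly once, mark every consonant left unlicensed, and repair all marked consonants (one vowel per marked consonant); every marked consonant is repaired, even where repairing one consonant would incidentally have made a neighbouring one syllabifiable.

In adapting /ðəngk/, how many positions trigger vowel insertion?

After substitution the input is /ʔəngk/.
The unsyllabifiable consonants are /n/, /g/, /k/; each receives one epenthetic vowel.

3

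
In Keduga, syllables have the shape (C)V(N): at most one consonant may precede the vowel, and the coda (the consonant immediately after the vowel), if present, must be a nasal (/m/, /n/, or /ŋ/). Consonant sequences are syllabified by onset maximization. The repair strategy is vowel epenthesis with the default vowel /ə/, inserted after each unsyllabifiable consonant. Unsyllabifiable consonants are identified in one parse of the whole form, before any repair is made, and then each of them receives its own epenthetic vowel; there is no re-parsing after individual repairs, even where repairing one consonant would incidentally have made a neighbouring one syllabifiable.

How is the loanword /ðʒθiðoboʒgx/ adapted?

ðəʒəθiðoboʒəgəxə

Syllabifying with onset maximization leaves /ð/, /ʒ/, /ʒ/, /g/, /x/ stranded (only a nasal (/m/, /n/, or /ŋ/) is licensed in coda position; onsets are limited to one consonant).
Each unlicensed consonant becomes the onset of a new syllable: /ð/ → /ðə/, /ʒ/ → /ʒə/, /ʒ/ → /ʒə/, /g/ → /gə/, /x/ → /xə/.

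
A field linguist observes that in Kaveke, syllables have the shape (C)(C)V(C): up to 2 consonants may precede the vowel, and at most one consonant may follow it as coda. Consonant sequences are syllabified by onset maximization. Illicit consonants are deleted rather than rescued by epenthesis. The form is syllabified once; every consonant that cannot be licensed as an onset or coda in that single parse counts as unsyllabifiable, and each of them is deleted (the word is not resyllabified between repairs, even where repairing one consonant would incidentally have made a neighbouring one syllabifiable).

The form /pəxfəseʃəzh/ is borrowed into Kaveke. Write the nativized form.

pəxfəseʃəz

The consonants /h/ cannot be parsed into a legal (C)(C)V(C) syllable (at most one coda consonant is licensed; onsets may contain at most 2 consonants).
Each unlicensed consonant is deleted: /h/.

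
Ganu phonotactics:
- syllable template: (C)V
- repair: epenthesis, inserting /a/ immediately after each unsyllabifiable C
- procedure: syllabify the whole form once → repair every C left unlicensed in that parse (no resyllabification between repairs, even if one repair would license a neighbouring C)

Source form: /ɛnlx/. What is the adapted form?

The consonants /n/, /l/, /x/ cannot be parsed into a legal (C)V syllable (no codas are permitted; onsets are limited to one consonant).
Inserting the epenthetic vowel yields /n/ → /na/, /l/ → /la/, /x/ → /xa/.

ɛnalaxa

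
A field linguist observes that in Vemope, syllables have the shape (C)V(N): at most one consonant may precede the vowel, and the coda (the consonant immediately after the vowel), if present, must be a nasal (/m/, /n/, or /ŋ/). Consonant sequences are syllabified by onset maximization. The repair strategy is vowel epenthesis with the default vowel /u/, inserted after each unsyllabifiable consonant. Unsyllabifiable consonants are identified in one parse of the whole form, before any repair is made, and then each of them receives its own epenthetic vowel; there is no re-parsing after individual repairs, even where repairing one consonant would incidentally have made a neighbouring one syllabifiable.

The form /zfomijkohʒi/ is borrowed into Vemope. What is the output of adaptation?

Under (C)V(N), the unsyllabifiable consonants are /z/, /j/, /h/ (only a nasal (/m/, /n/, or /ŋ/) is licensed in coda position; onsets are limited to one consonant).
Inserting the epenthetic vowel yields /z/ → /zu/, /j/ → /ju/, /h/ → /hu/.

zufomijukohuʒi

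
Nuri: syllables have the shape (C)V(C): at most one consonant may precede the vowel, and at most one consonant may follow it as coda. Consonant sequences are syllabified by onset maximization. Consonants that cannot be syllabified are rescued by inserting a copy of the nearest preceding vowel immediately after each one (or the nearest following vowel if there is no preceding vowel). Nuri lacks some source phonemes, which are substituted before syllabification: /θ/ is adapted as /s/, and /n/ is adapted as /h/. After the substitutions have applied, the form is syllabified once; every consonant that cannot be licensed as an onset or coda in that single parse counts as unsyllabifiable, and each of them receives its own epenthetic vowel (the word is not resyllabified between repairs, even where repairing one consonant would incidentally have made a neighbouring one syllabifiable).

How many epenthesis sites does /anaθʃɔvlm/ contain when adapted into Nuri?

After substitution the input is /ahasʃɔvlm/.
The unsyllabifiable consonants are /l/, /m/; each receives one epenthetic vowel.

2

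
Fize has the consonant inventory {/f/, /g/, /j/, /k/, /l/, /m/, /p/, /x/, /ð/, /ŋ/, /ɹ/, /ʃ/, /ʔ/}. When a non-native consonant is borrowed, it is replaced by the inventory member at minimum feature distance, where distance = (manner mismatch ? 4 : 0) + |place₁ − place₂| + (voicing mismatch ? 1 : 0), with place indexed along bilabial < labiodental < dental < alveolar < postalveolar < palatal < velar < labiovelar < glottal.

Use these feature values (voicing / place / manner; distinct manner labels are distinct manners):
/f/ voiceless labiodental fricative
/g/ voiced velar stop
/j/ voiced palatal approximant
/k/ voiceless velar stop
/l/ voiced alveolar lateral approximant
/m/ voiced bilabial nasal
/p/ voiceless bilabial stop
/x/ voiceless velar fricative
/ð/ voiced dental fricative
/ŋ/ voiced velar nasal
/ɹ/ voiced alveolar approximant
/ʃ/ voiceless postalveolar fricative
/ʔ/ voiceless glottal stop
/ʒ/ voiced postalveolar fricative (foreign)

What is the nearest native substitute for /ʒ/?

/ʃ/ is closest: same manner (fricative), place distance 0 (postalveolar→postalveolar), voicing differs (+1); total 1. Next closest is /ð/ at distance 2.

ʃ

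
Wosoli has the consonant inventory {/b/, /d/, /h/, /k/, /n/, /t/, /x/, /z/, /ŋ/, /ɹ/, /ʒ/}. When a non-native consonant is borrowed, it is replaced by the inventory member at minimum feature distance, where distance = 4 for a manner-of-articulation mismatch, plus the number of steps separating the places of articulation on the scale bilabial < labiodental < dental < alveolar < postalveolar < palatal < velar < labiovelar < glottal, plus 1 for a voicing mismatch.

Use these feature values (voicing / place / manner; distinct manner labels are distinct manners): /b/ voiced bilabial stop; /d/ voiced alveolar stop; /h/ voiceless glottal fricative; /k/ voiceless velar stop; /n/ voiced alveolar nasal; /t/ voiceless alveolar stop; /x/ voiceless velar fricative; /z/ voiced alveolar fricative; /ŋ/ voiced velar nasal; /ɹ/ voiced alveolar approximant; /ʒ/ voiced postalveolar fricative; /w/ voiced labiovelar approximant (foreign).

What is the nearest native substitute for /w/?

ɹ

/ɹ/ is closest: same manner (approximant), place distance 4 (labiovelar→alveolar), same voicing; total 4. Next closest is /ŋ/ at distance 5.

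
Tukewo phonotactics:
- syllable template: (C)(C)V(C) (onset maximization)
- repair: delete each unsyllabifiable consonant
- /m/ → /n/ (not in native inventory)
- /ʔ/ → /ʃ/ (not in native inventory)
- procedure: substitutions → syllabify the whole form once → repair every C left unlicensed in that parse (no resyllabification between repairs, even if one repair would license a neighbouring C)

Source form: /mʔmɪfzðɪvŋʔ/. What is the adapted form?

Substitution: /m/ → /n/, /ʔ/ → /ʃ/, giving /nʃnɪfzðɪvŋʃ/.
Syllabifying with onset maximization leaves /n/, /ŋ/, /ʃ/ stranded (at most one coda consonant is licensed; onsets may contain at most 2 consonants).
Deleting the stranded consonants removes /n/, /ŋ/, /ʃ/.

ʃnɪfzðɪv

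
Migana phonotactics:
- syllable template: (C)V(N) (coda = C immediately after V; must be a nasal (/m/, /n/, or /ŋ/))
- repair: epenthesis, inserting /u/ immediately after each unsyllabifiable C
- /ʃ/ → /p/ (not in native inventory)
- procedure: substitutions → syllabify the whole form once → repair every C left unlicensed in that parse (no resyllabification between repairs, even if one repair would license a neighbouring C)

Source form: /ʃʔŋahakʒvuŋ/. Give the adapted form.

puʔuŋahakuʒuvuŋ

Substitution: /ʃ/ → /p/, giving /pʔŋahakʒvuŋ/.
The consonants /p/, /ʔ/, /k/, /ʒ/ cannot be parsed into a legal (C)V(N) syllable (only a nasal (/m/, /n/, or /ŋ/) is licensed in coda position; onsets are limited to one consonant).
Each unlicensed consonant becomes the onset of a new syllable: /p/ → /pu/, /ʔ/ → /ʔu/, /k/ → /ku/, /ʒ/ → /ʒu/.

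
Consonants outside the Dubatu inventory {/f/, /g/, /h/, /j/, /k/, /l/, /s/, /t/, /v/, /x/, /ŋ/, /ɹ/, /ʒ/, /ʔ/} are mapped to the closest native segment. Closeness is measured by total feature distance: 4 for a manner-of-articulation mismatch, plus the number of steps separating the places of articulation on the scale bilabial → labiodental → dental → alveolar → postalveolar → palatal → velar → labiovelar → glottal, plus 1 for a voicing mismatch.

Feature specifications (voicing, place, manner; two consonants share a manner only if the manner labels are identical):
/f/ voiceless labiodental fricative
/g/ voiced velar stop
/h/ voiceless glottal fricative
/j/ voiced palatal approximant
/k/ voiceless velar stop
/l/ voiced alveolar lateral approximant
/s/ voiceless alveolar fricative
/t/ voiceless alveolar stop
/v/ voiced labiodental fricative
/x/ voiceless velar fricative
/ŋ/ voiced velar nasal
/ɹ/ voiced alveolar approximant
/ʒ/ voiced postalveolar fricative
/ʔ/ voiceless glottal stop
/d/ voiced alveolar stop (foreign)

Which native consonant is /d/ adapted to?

/t/ is closest: same manner (stop), place distance 0 (alveolar→alveolar), voicing differs (+1); total 1. Next closest is /g/ at distance 3.

t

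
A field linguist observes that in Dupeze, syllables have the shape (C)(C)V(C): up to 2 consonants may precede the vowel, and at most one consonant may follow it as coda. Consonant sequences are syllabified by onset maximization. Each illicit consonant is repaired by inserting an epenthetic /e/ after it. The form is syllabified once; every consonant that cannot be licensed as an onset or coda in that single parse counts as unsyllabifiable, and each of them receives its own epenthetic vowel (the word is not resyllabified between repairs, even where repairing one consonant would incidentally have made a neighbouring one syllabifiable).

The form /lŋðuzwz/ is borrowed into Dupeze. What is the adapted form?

The consonants /l/, /w/, /z/ cannot be parsed into a legal (C)(C)V(C) syllable (at most one coda consonant is licensed; onsets may contain at most 2 consonants).
Each unlicensed consonant becomes the onset of a new syllable: /l/ → /le/, /w/ → /we/, /z/ → /ze/.

leŋðuzweze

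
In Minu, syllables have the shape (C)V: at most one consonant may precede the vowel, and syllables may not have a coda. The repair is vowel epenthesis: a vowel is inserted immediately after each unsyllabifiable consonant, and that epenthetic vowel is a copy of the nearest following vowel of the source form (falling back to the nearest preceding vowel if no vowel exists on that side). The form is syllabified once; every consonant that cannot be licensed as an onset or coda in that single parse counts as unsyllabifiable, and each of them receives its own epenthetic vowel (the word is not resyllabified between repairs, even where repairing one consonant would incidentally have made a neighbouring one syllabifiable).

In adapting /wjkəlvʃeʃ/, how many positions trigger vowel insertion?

The unsyllabifiable consonants are /w/, /j/, /l/, /v/, /ʃ/; each receives one epenthetic vowel.

5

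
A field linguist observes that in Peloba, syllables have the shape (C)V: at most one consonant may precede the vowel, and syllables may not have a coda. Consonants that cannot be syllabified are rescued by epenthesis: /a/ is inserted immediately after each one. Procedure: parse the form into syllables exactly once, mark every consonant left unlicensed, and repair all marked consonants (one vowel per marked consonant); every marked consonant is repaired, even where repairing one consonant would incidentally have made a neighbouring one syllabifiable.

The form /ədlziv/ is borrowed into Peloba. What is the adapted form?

ədalaziva

Syllabifying with onset maximization leaves /d/, /l/, /v/ stranded (no codas are permitted; onsets are limited to one consonant).
Each unlicensed consonant becomes the onset of a new syllable: /d/ → /da/, /l/ → /la/, /v/ → /va/.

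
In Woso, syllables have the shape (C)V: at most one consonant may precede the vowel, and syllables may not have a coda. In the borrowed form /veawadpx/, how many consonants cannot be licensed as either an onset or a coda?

Syllabifying with onset maximization leaves /d/, /p/, /x/ stranded (no codas are permitted; onsets are limited to one consonant).

3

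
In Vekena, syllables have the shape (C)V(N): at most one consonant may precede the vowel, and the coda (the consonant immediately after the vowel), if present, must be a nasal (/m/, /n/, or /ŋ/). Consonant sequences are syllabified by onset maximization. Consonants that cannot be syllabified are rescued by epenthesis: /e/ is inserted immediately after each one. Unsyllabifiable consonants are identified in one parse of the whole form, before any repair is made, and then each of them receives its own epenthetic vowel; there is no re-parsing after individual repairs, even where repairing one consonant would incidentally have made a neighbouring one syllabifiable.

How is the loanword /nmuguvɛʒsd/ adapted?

nemuguvɛʒesede

Syllabifying with onset maximization leaves /n/, /ʒ/, /s/, /d/ stranded (only a nasal (/m/, /n/, or /ŋ/) is licensed in coda position; onsets are limited to one consonant).
Each unlicensed consonant becomes the onset of a new syllable: /n/ → /ne/, /ʒ/ → /ʒe/, /s/ → /se/, /d/ → /de/.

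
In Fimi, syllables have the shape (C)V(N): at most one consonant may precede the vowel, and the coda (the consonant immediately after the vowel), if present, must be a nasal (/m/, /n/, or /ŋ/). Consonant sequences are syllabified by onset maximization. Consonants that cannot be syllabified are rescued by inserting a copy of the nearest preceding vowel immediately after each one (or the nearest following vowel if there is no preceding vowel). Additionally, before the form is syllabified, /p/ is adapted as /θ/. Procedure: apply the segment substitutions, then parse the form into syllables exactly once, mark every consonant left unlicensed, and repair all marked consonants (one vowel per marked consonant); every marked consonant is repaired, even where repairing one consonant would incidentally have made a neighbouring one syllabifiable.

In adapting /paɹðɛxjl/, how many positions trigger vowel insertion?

4

After substitution the input is /θaɹðɛxjl/.
The unsyllabifiable consonants are /ɹ/, /x/, /j/, /l/; each receives one epenthetic vowel.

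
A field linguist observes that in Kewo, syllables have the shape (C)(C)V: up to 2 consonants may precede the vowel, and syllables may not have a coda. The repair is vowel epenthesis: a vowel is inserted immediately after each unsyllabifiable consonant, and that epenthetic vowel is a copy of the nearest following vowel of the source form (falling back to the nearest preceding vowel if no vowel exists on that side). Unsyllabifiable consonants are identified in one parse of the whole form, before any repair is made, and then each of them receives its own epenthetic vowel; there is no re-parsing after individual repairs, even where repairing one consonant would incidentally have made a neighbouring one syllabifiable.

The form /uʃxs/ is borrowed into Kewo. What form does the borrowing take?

uʃuxusu

Under (C)(C)V, the unsyllabifiable consonants are /ʃ/, /x/, /s/ (no codas are permitted; onsets may contain at most 2 consonants).
Each unlicensed consonant becomes the onset of a new syllable: /ʃ/ → /ʃu/, /x/ → /xu/, /s/ → /su/.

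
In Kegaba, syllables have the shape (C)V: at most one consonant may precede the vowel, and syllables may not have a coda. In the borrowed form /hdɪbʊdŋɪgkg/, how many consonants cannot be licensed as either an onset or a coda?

5

Under (C)V, the unsyllabifiable consonants are /h/, /d/, /g/, /k/, /g/ (no codas are permitted; onsets are limited to one consonant).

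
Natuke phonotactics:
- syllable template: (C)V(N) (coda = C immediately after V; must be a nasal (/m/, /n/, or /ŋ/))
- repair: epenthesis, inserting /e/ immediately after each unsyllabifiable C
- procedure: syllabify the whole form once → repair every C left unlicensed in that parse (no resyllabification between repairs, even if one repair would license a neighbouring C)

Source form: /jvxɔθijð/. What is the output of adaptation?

Syllabifying with onset maximization leaves /j/, /v/, /j/, /ð/ stranded (only a nasal (/m/, /n/, or /ŋ/) is licensed in coda position; onsets are limited to one consonant).
Each unlicensed consonant becomes the onset of a new syllable: /j/ → /je/, /v/ → /ve/, /j/ → /je/, /ð/ → /ðe/.

jevexɔθijeðe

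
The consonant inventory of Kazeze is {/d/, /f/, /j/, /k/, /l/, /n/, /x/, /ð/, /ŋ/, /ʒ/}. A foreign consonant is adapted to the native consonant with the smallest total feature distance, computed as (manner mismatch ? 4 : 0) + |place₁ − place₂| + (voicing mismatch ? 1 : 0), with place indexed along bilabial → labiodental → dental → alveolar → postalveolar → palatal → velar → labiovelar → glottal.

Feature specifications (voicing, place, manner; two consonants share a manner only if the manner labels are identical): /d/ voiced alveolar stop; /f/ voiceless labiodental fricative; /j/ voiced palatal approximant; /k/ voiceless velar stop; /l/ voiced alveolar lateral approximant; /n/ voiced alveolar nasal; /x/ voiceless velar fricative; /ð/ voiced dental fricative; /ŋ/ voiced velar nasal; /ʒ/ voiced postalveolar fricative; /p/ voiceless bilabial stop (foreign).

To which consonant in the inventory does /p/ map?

/d/ is closest: same manner (stop), place distance 3 (bilabial→alveolar), voicing differs (+1); total 4. Next closest is /f/ at distance 5.

d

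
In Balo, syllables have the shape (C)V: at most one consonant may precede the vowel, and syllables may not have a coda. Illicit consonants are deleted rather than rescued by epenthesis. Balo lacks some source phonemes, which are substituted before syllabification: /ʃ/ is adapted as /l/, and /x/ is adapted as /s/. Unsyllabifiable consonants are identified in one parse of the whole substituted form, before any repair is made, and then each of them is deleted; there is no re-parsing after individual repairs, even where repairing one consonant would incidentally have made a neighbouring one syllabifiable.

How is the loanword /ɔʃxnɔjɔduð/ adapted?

ɔnɔjɔdu

Substitution: /ʃ/ → /l/, /x/ → /s/, giving /ɔlsnɔjɔduð/.
Syllabifying with onset maximization leaves /l/, /s/, /ð/ stranded (no codas are permitted; onsets are limited to one consonant).
Each unlicensed consonant is deleted: /l/, /s/, /ð/.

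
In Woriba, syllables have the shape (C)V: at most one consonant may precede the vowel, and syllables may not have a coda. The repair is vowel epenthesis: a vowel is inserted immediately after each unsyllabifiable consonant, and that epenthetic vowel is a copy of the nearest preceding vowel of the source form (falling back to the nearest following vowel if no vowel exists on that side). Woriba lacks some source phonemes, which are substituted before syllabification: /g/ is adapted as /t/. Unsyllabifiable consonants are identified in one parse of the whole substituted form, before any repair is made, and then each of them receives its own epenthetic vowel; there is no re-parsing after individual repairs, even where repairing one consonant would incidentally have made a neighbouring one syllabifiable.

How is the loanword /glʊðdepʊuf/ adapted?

Substitution: /g/ → /t/, giving /tlʊðdepʊuf/.
Under (C)V, the unsyllabifiable consonants are /t/, /ð/, /f/ (no codas are permitted; onsets are limited to one consonant).
Each unlicensed consonant becomes the onset of a new syllable: /t/ → /tʊ/, /ð/ → /ðʊ/, /f/ → /fu/.

tʊlʊðʊdepʊufu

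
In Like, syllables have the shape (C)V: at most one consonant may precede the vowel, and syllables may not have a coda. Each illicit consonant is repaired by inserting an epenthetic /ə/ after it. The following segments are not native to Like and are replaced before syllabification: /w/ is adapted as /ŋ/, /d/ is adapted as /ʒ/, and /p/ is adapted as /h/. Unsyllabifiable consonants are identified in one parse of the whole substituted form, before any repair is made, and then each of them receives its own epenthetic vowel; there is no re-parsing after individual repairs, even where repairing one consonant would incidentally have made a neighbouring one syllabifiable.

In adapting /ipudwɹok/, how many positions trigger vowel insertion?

3

After substitution the input is /ihuʒŋɹok/.
The unsyllabifiable consonants are /ʒ/, /ŋ/, /k/; each receives one epenthetic vowel.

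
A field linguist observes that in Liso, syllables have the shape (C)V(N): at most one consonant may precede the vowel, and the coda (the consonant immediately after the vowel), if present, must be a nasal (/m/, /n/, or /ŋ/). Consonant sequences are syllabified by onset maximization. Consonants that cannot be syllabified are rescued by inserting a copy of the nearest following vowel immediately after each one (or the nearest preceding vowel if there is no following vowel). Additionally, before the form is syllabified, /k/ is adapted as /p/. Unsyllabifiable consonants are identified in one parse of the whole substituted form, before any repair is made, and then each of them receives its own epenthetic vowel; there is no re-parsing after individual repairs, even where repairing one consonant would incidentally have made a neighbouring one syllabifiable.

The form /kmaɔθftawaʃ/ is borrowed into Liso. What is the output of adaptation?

Substitution: /k/ → /p/, giving /pmaɔθftawaʃ/.
Syllabifying with onset maximization leaves /p/, /θ/, /f/, /ʃ/ stranded (only a nasal (/m/, /n/, or /ŋ/) is licensed in coda position; onsets are limited to one consonant).
Each unlicensed consonant becomes the onset of a new syllable: /p/ → /pa/, /θ/ → /θa/, /f/ → /fa/, /ʃ/ → /ʃa/.

pamaɔθafatawaʃa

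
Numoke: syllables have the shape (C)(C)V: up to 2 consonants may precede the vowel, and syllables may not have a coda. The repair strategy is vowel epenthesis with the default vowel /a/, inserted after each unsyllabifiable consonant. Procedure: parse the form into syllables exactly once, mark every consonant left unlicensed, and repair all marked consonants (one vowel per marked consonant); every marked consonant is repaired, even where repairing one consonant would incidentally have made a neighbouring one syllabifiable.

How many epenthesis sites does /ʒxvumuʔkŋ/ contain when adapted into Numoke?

The unsyllabifiable consonants are /ʒ/, /ʔ/, /k/, /ŋ/; each receives one epenthetic vowel.

4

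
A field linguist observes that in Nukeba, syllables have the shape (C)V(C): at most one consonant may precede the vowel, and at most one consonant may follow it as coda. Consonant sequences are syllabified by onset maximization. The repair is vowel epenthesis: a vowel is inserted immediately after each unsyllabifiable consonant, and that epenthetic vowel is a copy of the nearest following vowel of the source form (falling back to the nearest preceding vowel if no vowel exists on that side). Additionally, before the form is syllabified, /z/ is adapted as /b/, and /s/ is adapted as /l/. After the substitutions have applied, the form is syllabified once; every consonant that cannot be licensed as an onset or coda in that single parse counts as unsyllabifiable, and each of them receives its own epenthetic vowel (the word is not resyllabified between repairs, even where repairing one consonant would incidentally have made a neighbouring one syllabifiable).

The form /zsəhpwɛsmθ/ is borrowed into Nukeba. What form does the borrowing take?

Substitution: /z/ → /b/, /s/ → /l/, giving /bləhpwɛlmθ/.
The consonants /b/, /p/, /m/, /θ/ cannot be parsed into a legal (C)V(C) syllable (at most one coda consonant is licensed; onsets are limited to one consonant).
Epenthesis after each stranded consonant: /b/ → /bə/, /p/ → /pɛ/, /m/ → /mɛ/, /θ/ → /θɛ/.

bələhpɛwɛlmɛθɛ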